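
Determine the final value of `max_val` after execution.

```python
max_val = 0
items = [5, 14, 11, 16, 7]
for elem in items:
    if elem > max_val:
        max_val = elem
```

Let's trace through this code step by step.

Initialize: max_val = 0
Initialize: items = [5, 14, 11, 16, 7]
Entering loop: for elem in items:

After execution: max_val = 16
16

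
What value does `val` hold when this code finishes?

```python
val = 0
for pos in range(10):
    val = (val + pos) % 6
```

Let's trace through this code step by step.

Initialize: val = 0
Entering loop: for pos in range(10):

After execution: val = 3
3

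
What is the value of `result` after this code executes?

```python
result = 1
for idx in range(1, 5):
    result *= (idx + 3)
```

Let's trace through this code step by step.

Initialize: result = 1
Entering loop: for idx in range(1, 5):

After execution: result = 840
840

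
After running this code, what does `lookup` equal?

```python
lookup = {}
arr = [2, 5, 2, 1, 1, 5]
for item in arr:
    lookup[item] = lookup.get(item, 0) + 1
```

Let's trace through this code step by step.

Initialize: lookup = {}
Initialize: arr = [2, 5, 2, 1, 1, 5]
Entering loop: for item in arr:

After execution: lookup = {2: 2, 5: 2, 1: 2}
{2: 2, 5: 2, 1: 2}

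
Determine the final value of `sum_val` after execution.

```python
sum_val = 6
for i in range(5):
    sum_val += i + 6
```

Let's trace through this code step by step.

Initialize: sum_val = 6
Entering loop: for i in range(5):

After execution: sum_val = 46
46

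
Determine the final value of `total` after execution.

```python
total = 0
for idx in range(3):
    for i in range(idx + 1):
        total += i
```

Let's trace through this code step by step.

Initialize: total = 0
Entering loop: for idx in range(3):

After execution: total = 4
4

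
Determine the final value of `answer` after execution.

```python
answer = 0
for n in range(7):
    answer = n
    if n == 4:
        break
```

Let's trace through this code step by step.

Initialize: answer = 0
Entering loop: for n in range(7):

After execution: answer = 4
4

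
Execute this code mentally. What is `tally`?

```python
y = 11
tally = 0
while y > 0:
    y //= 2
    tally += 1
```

Let's trace through this code step by step.

Initialize: y = 11
Initialize: tally = 0
Entering loop: while y > 0:

After execution: tally = 4
4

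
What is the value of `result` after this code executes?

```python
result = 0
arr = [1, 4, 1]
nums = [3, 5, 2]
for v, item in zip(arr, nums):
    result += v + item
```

Let's trace through this code step by step.

Initialize: result = 0
Initialize: arr = [1, 4, 1]
Initialize: nums = [3, 5, 2]
Entering loop: for v, item in zip(arr, nums):

After execution: result = 16
16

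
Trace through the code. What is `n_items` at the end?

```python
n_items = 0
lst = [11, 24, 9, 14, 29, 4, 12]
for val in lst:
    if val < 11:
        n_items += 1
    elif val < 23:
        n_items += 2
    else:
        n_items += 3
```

Let's trace through this code step by step.

Initialize: n_items = 0
Initialize: lst = [11, 24, 9, 14, 29, 4, 12]
Entering loop: for val in lst:

After execution: n_items = 14
14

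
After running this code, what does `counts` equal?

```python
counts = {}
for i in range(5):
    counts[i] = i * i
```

Let's trace through this code step by step.

Initialize: counts = {}
Entering loop: for i in range(5):

After execution: counts = {0: 0, 1: 1, 2: 4, 3: 9, 4: 16}
{0: 0, 1: 1, 2: 4, 3: 9, 4: 16}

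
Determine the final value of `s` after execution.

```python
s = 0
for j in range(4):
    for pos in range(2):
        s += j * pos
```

Let's trace through this code step by step.

Initialize: s = 0
Entering loop: for j in range(4):

After execution: s = 6
6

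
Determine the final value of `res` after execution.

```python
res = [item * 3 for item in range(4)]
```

Let's trace through this code step by step.

Initialize: res = [item * 3 for item in range(4)]

After execution: res = [0, 3, 6, 9]
[0, 3, 6, 9]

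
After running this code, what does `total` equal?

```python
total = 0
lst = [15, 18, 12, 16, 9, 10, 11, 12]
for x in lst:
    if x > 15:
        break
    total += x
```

Let's trace through this code step by step.

Initialize: total = 0
Initialize: lst = [15, 18, 12, 16, 9, 10, 11, 12]
Entering loop: for x in lst:

After execution: total = 15
15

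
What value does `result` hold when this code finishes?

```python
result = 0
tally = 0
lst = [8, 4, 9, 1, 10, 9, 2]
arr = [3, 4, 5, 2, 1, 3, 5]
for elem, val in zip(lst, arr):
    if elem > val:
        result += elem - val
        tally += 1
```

Let's trace through this code step by step.

Initialize: result = 0
Initialize: tally = 0
Initialize: lst = [8, 4, 9, 1, 10, 9, 2]
Initialize: arr = [3, 4, 5, 2, 1, 3, 5]
Entering loop: for elem, val in zip(lst, arr):

After execution: result = 24
24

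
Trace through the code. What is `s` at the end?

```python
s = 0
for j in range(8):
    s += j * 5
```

Let's trace through this code step by step.

Initialize: s = 0
Entering loop: for j in range(8):

After execution: s = 140
140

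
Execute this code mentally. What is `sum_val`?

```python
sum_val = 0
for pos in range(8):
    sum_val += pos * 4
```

Let's trace through this code step by step.

Initialize: sum_val = 0
Entering loop: for pos in range(8):

After execution: sum_val = 112
112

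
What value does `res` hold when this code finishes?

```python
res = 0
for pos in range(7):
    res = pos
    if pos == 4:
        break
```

Let's trace through this code step by step.

Initialize: res = 0
Entering loop: for pos in range(7):

After execution: res = 4
4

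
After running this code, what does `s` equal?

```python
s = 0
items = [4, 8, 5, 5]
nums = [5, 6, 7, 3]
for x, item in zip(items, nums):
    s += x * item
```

Let's trace through this code step by step.

Initialize: s = 0
Initialize: items = [4, 8, 5, 5]
Initialize: nums = [5, 6, 7, 3]
Entering loop: for x, item in zip(items, nums):

After execution: s = 118
118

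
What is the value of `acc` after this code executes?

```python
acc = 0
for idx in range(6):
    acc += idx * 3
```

Let's trace through this code step by step.

Initialize: acc = 0
Entering loop: for idx in range(6):

After execution: acc = 45
45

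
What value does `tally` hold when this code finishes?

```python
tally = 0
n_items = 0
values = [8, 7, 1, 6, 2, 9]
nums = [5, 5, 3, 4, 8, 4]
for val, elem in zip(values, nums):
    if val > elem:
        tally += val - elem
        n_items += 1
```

Let's trace through this code step by step.

Initialize: tally = 0
Initialize: n_items = 0
Initialize: values = [8, 7, 1, 6, 2, 9]
Initialize: nums = [5, 5, 3, 4, 8, 4]
Entering loop: for val, elem in zip(values, nums):

After execution: tally = 12
12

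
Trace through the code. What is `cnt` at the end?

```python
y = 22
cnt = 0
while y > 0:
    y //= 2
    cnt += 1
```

Let's trace through this code step by step.

Initialize: y = 22
Initialize: cnt = 0
Entering loop: while y > 0:

After execution: cnt = 5
5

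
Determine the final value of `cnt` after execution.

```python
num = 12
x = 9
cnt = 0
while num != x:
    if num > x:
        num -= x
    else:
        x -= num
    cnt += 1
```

Let's trace through this code step by step.

Initialize: num = 12
Initialize: x = 9
Initialize: cnt = 0
Entering loop: while num != x:

After execution: cnt = 3
3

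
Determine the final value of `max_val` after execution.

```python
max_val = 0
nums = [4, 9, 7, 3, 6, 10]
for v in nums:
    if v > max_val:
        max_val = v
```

Let's trace through this code step by step.

Initialize: max_val = 0
Initialize: nums = [4, 9, 7, 3, 6, 10]
Entering loop: for v in nums:

After execution: max_val = 10
10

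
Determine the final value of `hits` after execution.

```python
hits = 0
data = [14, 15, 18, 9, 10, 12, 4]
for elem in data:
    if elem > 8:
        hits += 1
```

Let's trace through this code step by step.

Initialize: hits = 0
Initialize: data = [14, 15, 18, 9, 10, 12, 4]
Entering loop: for elem in data:

After execution: hits = 6
6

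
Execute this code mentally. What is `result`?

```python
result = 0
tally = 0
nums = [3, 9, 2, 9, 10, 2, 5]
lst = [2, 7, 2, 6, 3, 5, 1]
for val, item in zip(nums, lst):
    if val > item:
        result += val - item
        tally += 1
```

Let's trace through this code step by step.

Initialize: result = 0
Initialize: tally = 0
Initialize: nums = [3, 9, 2, 9, 10, 2, 5]
Initialize: lst = [2, 7, 2, 6, 3, 5, 1]
Entering loop: for val, item in zip(nums, lst):

After execution: result = 17
17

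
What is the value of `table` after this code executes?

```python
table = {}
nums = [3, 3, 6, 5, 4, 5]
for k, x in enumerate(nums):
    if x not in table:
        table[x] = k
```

Let's trace through this code step by step.

Initialize: table = {}
Initialize: nums = [3, 3, 6, 5, 4, 5]
Entering loop: for k, x in enumerate(nums):

After execution: table = {3: 0, 6: 2, 5: 3, 4: 4}
{3: 0, 6: 2, 5: 3, 4: 4}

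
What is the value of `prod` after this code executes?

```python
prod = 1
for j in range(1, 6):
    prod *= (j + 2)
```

Let's trace through this code step by step.

Initialize: prod = 1
Entering loop: for j in range(1, 6):

After execution: prod = 2520
2520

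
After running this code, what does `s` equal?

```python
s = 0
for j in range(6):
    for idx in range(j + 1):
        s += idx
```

Let's trace through this code step by step.

Initialize: s = 0
Entering loop: for j in range(6):

After execution: s = 35
35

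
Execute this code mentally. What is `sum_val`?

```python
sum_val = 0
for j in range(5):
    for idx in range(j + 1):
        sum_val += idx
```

Let's trace through this code step by step.

Initialize: sum_val = 0
Entering loop: for j in range(5):

After execution: sum_val = 20
20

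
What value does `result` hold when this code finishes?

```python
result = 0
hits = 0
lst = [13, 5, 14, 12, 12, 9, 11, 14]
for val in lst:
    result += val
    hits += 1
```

Let's trace through this code step by step.

Initialize: result = 0
Initialize: hits = 0
Initialize: lst = [13, 5, 14, 12, 12, 9, 11, 14]
Entering loop: for val in lst:

After execution: result = 90
90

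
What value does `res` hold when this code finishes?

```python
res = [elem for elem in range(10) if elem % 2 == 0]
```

Let's trace through this code step by step.

Initialize: res = [elem for elem in range(10) if elem % 2 == 0]

After execution: res = [0, 2, 4, 6, 8]
[0, 2, 4, 6, 8]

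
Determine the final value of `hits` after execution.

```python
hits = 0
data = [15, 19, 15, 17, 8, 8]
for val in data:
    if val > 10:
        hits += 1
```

Let's trace through this code step by step.

Initialize: hits = 0
Initialize: data = [15, 19, 15, 17, 8, 8]
Entering loop: for val in data:

After execution: hits = 4
4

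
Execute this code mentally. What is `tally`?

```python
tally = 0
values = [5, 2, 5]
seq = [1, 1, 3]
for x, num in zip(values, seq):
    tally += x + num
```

Let's trace through this code step by step.

Initialize: tally = 0
Initialize: values = [5, 2, 5]
Initialize: seq = [1, 1, 3]
Entering loop: for x, num in zip(values, seq):

After execution: tally = 17
17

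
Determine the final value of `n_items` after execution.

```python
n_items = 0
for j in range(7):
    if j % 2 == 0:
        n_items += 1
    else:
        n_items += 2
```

Let's trace through this code step by step.

Initialize: n_items = 0
Entering loop: for j in range(7):

After execution: n_items = 10
10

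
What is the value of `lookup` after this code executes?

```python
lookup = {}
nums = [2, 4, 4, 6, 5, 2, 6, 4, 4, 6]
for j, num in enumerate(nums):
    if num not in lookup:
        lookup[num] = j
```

Let's trace through this code step by step.

Initialize: lookup = {}
Initialize: nums = [2, 4, 4, 6, 5, 2, 6, 4, 4, 6]
Entering loop: for j, num in enumerate(nums):

After execution: lookup = {2: 0, 4: 1, 6: 3, 5: 4}
{2: 0, 4: 1, 6: 3, 5: 4}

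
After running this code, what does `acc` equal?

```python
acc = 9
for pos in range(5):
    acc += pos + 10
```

Let's trace through this code step by step.

Initialize: acc = 9
Entering loop: for pos in range(5):

After execution: acc = 69
69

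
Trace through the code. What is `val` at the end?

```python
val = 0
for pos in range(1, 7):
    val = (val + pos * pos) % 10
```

Let's trace through this code step by step.

Initialize: val = 0
Entering loop: for pos in range(1, 7):

After execution: val = 1
1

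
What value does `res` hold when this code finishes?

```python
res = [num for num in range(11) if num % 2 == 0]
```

Let's trace through this code step by step.

Initialize: res = [num for num in range(11) if num % 2 == 0]

After execution: res = [0, 2, 4, 6, 8, 10]
[0, 2, 4, 6, 8, 10]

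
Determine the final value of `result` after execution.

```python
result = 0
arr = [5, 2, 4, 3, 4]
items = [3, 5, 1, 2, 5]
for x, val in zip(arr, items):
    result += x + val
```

Let's trace through this code step by step.

Initialize: result = 0
Initialize: arr = [5, 2, 4, 3, 4]
Initialize: items = [3, 5, 1, 2, 5]
Entering loop: for x, val in zip(arr, items):

After execution: result = 34
34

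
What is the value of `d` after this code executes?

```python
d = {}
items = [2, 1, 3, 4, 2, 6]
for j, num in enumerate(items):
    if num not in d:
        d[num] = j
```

Let's trace through this code step by step.

Initialize: d = {}
Initialize: items = [2, 1, 3, 4, 2, 6]
Entering loop: for j, num in enumerate(items):

After execution: d = {2: 0, 1: 1, 3: 2, 4: 3, 6: 5}
{2: 0, 1: 1, 3: 2, 4: 3, 6: 5}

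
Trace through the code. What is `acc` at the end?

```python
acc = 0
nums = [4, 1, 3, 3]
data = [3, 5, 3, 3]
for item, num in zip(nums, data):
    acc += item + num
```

Let's trace through this code step by step.

Initialize: acc = 0
Initialize: nums = [4, 1, 3, 3]
Initialize: data = [3, 5, 3, 3]
Entering loop: for item, num in zip(nums, data):

After execution: acc = 25
25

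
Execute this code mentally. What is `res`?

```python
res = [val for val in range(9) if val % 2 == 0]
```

Let's trace through this code step by step.

Initialize: res = [val for val in range(9) if val % 2 == 0]

After execution: res = [0, 2, 4, 6, 8]
[0, 2, 4, 6, 8]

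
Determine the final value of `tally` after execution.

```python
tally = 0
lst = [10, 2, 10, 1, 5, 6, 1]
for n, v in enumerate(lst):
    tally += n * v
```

Let's trace through this code step by step.

Initialize: tally = 0
Initialize: lst = [10, 2, 10, 1, 5, 6, 1]
Entering loop: for n, v in enumerate(lst):

After execution: tally = 81
81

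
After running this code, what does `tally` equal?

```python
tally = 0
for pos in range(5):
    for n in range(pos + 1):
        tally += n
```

Let's trace through this code step by step.

Initialize: tally = 0
Entering loop: for pos in range(5):

After execution: tally = 20
20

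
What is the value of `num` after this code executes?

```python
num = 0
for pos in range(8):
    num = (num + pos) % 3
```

Let's trace through this code step by step.

Initialize: num = 0
Entering loop: for pos in range(8):

After execution: num = 1
1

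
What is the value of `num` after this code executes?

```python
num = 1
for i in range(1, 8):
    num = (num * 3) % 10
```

Let's trace through this code step by step.

Initialize: num = 1
Entering loop: for i in range(1, 8):

After execution: num = 7
7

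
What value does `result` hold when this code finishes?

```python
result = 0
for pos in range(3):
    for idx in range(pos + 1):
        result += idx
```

Let's trace through this code step by step.

Initialize: result = 0
Entering loop: for pos in range(3):

After execution: result = 4
4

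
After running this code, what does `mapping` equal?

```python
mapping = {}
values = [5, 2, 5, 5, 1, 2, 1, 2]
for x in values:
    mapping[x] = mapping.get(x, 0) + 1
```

Let's trace through this code step by step.

Initialize: mapping = {}
Initialize: values = [5, 2, 5, 5, 1, 2, 1, 2]
Entering loop: for x in values:

After execution: mapping = {5: 3, 2: 3, 1: 2}
{5: 3, 2: 3, 1: 2}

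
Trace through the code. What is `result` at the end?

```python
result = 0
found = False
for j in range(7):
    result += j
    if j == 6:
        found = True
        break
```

Let's trace through this code step by step.

Initialize: result = 0
Initialize: found = False
Entering loop: for j in range(7):

After execution: result = 21
21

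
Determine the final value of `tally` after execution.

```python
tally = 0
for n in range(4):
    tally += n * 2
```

Let's trace through this code step by step.

Initialize: tally = 0
Entering loop: for n in range(4):

After execution: tally = 12
12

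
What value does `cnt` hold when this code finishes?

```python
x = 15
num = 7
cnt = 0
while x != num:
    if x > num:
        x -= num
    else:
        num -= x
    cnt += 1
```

Let's trace through this code step by step.

Initialize: x = 15
Initialize: num = 7
Initialize: cnt = 0
Entering loop: while x != num:

After execution: cnt = 8
8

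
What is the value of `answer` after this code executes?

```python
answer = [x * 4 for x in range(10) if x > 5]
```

Let's trace through this code step by step.

Initialize: answer = [x * 4 for x in range(10) if x > 5]

After execution: answer = [24, 28, 32, 36]
[24, 28, 32, 36]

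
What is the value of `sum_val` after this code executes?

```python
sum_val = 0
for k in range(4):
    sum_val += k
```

Let's trace through this code step by step.

Initialize: sum_val = 0
Entering loop: for k in range(4):

After execution: sum_val = 6
6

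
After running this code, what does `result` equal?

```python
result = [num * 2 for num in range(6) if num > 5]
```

Let's trace through this code step by step.

Initialize: result = [num * 2 for num in range(6) if num > 5]

After execution: result = []
[]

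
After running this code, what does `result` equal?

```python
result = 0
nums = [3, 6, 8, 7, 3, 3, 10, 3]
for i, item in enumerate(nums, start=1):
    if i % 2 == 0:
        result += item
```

Let's trace through this code step by step.

Initialize: result = 0
Initialize: nums = [3, 6, 8, 7, 3, 3, 10, 3]
Entering loop: for i, item in enumerate(nums, start=1):

After execution: result = 19
19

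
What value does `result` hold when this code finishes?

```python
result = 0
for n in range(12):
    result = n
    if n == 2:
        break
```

Let's trace through this code step by step.

Initialize: result = 0
Entering loop: for n in range(12):

After execution: result = 2
2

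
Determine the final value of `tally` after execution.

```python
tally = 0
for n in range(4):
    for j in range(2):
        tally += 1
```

Let's trace through this code step by step.

Initialize: tally = 0
Entering loop: for n in range(4):

After execution: tally = 8
8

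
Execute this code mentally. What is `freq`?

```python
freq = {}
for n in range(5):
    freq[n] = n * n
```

Let's trace through this code step by step.

Initialize: freq = {}
Entering loop: for n in range(5):

After execution: freq = {0: 0, 1: 1, 2: 4, 3: 9, 4: 16}
{0: 0, 1: 1, 2: 4, 3: 9, 4: 16}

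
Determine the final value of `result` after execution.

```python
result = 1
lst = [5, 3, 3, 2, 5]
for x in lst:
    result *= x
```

Let's trace through this code step by step.

Initialize: result = 1
Initialize: lst = [5, 3, 3, 2, 5]
Entering loop: for x in lst:

After execution: result = 450
450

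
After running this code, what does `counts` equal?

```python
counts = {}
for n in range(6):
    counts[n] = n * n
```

Let's trace through this code step by step.

Initialize: counts = {}
Entering loop: for n in range(6):

After execution: counts = {0: 0, 1: 1, 2: 4, 3: 9, 4: 16, 5: 25}
{0: 0, 1: 1, 2: 4, 3: 9, 4: 16, 5: 25}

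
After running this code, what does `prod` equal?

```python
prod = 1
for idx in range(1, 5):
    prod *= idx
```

Let's trace through this code step by step.

Initialize: prod = 1
Entering loop: for idx in range(1, 5):

After execution: prod = 24
24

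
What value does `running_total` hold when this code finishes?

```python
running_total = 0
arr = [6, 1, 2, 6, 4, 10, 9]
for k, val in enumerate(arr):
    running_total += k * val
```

Let's trace through this code step by step.

Initialize: running_total = 0
Initialize: arr = [6, 1, 2, 6, 4, 10, 9]
Entering loop: for k, val in enumerate(arr):

After execution: running_total = 143
143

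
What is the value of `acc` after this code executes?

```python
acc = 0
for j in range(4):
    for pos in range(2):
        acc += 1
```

Let's trace through this code step by step.

Initialize: acc = 0
Entering loop: for j in range(4):

After execution: acc = 8
8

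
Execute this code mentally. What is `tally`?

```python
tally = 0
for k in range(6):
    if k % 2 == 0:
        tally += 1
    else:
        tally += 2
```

Let's trace through this code step by step.

Initialize: tally = 0
Entering loop: for k in range(6):

After execution: tally = 9
9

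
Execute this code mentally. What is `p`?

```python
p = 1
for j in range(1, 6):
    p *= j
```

Let's trace through this code step by step.

Initialize: p = 1
Entering loop: for j in range(1, 6):

After execution: p = 120
120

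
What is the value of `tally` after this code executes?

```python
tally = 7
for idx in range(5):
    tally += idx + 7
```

Let's trace through this code step by step.

Initialize: tally = 7
Entering loop: for idx in range(5):

After execution: tally = 52
52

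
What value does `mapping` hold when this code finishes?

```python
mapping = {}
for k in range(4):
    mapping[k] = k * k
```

Let's trace through this code step by step.

Initialize: mapping = {}
Entering loop: for k in range(4):

After execution: mapping = {0: 0, 1: 1, 2: 4, 3: 9}
{0: 0, 1: 1, 2: 4, 3: 9}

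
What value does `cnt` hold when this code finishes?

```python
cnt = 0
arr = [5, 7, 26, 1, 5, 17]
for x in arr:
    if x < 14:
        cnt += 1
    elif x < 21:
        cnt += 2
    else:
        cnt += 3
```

Let's trace through this code step by step.

Initialize: cnt = 0
Initialize: arr = [5, 7, 26, 1, 5, 17]
Entering loop: for x in arr:

After execution: cnt = 9
9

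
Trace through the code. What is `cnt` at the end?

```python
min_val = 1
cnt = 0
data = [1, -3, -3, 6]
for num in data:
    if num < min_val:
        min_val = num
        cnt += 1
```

Let's trace through this code step by step.

Initialize: min_val = 1
Initialize: cnt = 0
Initialize: data = [1, -3, -3, 6]
Entering loop: for num in data:

After execution: cnt = 1
1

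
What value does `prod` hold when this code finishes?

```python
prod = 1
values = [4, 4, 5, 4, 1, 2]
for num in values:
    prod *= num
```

Let's trace through this code step by step.

Initialize: prod = 1
Initialize: values = [4, 4, 5, 4, 1, 2]
Entering loop: for num in values:

After execution: prod = 640
640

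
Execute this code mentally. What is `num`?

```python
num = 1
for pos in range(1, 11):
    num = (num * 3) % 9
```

Let's trace through this code step by step.

Initialize: num = 1
Entering loop: for pos in range(1, 11):

After execution: num = 0
0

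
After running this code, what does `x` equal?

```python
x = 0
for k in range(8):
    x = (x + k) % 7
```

Let's trace through this code step by step.

Initialize: x = 0
Entering loop: for k in range(8):

After execution: x = 0
0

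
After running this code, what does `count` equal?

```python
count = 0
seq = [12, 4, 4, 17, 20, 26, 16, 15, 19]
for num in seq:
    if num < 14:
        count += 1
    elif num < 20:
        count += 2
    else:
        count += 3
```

Let's trace through this code step by step.

Initialize: count = 0
Initialize: seq = [12, 4, 4, 17, 20, 26, 16, 15, 19]
Entering loop: for num in seq:

After execution: count = 17
17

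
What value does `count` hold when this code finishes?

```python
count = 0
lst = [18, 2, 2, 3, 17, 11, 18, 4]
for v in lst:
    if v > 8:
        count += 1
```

Let's trace through this code step by step.

Initialize: count = 0
Initialize: lst = [18, 2, 2, 3, 17, 11, 18, 4]
Entering loop: for v in lst:

After execution: count = 4
4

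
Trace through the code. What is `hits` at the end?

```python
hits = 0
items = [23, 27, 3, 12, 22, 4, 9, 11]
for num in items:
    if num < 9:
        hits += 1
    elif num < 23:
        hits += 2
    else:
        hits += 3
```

Let's trace through this code step by step.

Initialize: hits = 0
Initialize: items = [23, 27, 3, 12, 22, 4, 9, 11]
Entering loop: for num in items:

After execution: hits = 16
16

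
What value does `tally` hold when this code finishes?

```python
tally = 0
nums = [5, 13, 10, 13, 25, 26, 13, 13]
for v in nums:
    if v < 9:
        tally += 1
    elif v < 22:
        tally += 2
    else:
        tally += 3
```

Let's trace through this code step by step.

Initialize: tally = 0
Initialize: nums = [5, 13, 10, 13, 25, 26, 13, 13]
Entering loop: for v in nums:

After execution: tally = 17
17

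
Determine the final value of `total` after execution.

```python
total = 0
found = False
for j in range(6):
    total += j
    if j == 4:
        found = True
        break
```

Let's trace through this code step by step.

Initialize: total = 0
Initialize: found = False
Entering loop: for j in range(6):

After execution: total = 10
10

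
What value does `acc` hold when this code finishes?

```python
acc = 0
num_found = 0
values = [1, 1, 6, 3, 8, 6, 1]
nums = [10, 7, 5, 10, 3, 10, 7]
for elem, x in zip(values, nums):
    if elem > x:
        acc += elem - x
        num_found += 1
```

Let's trace through this code step by step.

Initialize: acc = 0
Initialize: num_found = 0
Initialize: values = [1, 1, 6, 3, 8, 6, 1]
Initialize: nums = [10, 7, 5, 10, 3, 10, 7]
Entering loop: for elem, x in zip(values, nums):

After execution: acc = 6
6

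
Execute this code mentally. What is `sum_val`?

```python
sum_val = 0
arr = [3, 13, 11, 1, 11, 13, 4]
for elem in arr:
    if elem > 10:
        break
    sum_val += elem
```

Let's trace through this code step by step.

Initialize: sum_val = 0
Initialize: arr = [3, 13, 11, 1, 11, 13, 4]
Entering loop: for elem in arr:

After execution: sum_val = 3
3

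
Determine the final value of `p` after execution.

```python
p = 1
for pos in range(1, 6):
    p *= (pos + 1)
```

Let's trace through this code step by step.

Initialize: p = 1
Entering loop: for pos in range(1, 6):

After execution: p = 720
720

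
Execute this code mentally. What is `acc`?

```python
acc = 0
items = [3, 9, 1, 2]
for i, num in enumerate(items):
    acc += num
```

Let's trace through this code step by step.

Initialize: acc = 0
Initialize: items = [3, 9, 1, 2]
Entering loop: for i, num in enumerate(items):

After execution: acc = 15
15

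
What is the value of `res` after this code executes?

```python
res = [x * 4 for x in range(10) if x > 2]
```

Let's trace through this code step by step.

Initialize: res = [x * 4 for x in range(10) if x > 2]

After execution: res = [12, 16, 20, 24, 28, 32, 36]
[12, 16, 20, 24, 28, 32, 36]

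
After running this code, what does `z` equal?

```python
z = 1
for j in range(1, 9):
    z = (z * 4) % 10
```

Let's trace through this code step by step.

Initialize: z = 1
Entering loop: for j in range(1, 9):

After execution: z = 6
6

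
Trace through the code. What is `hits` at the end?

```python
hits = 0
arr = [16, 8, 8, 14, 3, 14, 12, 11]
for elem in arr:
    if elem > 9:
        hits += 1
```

Let's trace through this code step by step.

Initialize: hits = 0
Initialize: arr = [16, 8, 8, 14, 3, 14, 12, 11]
Entering loop: for elem in arr:

After execution: hits = 5
5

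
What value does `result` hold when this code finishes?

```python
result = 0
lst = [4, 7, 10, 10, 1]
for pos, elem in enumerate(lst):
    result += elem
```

Let's trace through this code step by step.

Initialize: result = 0
Initialize: lst = [4, 7, 10, 10, 1]
Entering loop: for pos, elem in enumerate(lst):

After execution: result = 32
32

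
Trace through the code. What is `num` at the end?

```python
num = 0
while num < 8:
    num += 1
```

Let's trace through this code step by step.

Initialize: num = 0
Entering loop: while num < 8:

After execution: num = 8
8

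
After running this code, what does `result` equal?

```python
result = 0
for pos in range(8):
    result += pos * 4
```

Let's trace through this code step by step.

Initialize: result = 0
Entering loop: for pos in range(8):

After execution: result = 112
112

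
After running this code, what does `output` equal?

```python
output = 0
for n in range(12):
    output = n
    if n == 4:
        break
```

Let's trace through this code step by step.

Initialize: output = 0
Entering loop: for n in range(12):

After execution: output = 4
4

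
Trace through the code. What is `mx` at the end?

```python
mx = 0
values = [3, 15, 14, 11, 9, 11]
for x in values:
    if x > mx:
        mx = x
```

Let's trace through this code step by step.

Initialize: mx = 0
Initialize: values = [3, 15, 14, 11, 9, 11]
Entering loop: for x in values:

After execution: mx = 15
15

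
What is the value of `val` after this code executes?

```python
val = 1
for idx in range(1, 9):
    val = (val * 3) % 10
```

Let's trace through this code step by step.

Initialize: val = 1
Entering loop: for idx in range(1, 9):

After execution: val = 1
1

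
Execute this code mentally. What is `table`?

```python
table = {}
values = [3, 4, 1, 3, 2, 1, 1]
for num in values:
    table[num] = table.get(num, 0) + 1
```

Let's trace through this code step by step.

Initialize: table = {}
Initialize: values = [3, 4, 1, 3, 2, 1, 1]
Entering loop: for num in values:

After execution: table = {3: 2, 4: 1, 1: 3, 2: 1}
{3: 2, 4: 1, 1: 3, 2: 1}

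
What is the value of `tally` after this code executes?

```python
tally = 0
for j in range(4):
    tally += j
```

Let's trace through this code step by step.

Initialize: tally = 0
Entering loop: for j in range(4):

After execution: tally = 6
6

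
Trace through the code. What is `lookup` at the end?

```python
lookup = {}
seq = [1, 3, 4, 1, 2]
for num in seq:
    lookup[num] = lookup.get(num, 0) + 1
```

Let's trace through this code step by step.

Initialize: lookup = {}
Initialize: seq = [1, 3, 4, 1, 2]
Entering loop: for num in seq:

After execution: lookup = {1: 2, 3: 1, 4: 1, 2: 1}
{1: 2, 3: 1, 4: 1, 2: 1}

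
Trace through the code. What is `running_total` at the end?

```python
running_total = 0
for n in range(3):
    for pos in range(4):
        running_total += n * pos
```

Let's trace through this code step by step.

Initialize: running_total = 0
Entering loop: for n in range(3):

After execution: running_total = 18
18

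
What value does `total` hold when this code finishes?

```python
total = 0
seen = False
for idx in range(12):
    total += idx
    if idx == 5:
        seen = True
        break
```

Let's trace through this code step by step.

Initialize: total = 0
Initialize: seen = False
Entering loop: for idx in range(12):

After execution: total = 15
15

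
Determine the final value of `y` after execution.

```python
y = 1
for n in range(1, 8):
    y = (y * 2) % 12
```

Let's trace through this code step by step.

Initialize: y = 1
Entering loop: for n in range(1, 8):

After execution: y = 8
8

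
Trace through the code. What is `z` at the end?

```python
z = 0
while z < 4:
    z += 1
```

Let's trace through this code step by step.

Initialize: z = 0
Entering loop: while z < 4:

After execution: z = 4
4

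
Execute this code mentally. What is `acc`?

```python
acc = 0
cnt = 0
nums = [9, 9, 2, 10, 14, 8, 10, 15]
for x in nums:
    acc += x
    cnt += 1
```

Let's trace through this code step by step.

Initialize: acc = 0
Initialize: cnt = 0
Initialize: nums = [9, 9, 2, 10, 14, 8, 10, 15]
Entering loop: for x in nums:

After execution: acc = 77
77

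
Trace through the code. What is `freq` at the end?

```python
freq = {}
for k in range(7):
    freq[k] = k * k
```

Let's trace through this code step by step.

Initialize: freq = {}
Entering loop: for k in range(7):

After execution: freq = {0: 0, 1: 1, 2: 4, 3: 9, 4: 16, 5: 25, 6: 36}
{0: 0, 1: 1, 2: 4, 3: 9, 4: 16, 5: 25, 6: 36}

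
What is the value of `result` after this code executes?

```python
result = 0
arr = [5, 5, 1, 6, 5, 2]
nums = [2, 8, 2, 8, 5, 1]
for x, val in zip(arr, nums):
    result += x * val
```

Let's trace through this code step by step.

Initialize: result = 0
Initialize: arr = [5, 5, 1, 6, 5, 2]
Initialize: nums = [2, 8, 2, 8, 5, 1]
Entering loop: for x, val in zip(arr, nums):

After execution: result = 127
127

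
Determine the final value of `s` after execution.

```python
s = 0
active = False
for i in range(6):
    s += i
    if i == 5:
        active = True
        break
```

Let's trace through this code step by step.

Initialize: s = 0
Initialize: active = False
Entering loop: for i in range(6):

After execution: s = 15
15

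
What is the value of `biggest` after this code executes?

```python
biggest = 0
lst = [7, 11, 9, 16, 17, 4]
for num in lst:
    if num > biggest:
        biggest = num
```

Let's trace through this code step by step.

Initialize: biggest = 0
Initialize: lst = [7, 11, 9, 16, 17, 4]
Entering loop: for num in lst:

After execution: biggest = 17
17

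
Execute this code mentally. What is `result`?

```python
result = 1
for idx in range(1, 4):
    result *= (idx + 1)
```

Let's trace through this code step by step.

Initialize: result = 1
Entering loop: for idx in range(1, 4):

After execution: result = 24
24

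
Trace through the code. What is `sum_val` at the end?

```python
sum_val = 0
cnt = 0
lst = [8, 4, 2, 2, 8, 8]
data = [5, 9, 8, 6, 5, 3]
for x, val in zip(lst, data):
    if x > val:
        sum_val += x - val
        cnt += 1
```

Let's trace through this code step by step.

Initialize: sum_val = 0
Initialize: cnt = 0
Initialize: lst = [8, 4, 2, 2, 8, 8]
Initialize: data = [5, 9, 8, 6, 5, 3]
Entering loop: for x, val in zip(lst, data):

After execution: sum_val = 11
11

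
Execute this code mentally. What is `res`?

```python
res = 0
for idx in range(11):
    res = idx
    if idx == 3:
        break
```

Let's trace through this code step by step.

Initialize: res = 0
Entering loop: for idx in range(11):

After execution: res = 3
3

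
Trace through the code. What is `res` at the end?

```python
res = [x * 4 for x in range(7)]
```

Let's trace through this code step by step.

Initialize: res = [x * 4 for x in range(7)]

After execution: res = [0, 4, 8, 12, 16, 20, 24]
[0, 4, 8, 12, 16, 20, 24]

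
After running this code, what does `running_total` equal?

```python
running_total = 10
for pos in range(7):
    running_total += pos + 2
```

Let's trace through this code step by step.

Initialize: running_total = 10
Entering loop: for pos in range(7):

After execution: running_total = 45
45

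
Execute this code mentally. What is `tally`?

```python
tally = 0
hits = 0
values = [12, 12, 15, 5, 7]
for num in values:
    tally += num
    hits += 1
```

Let's trace through this code step by step.

Initialize: tally = 0
Initialize: hits = 0
Initialize: values = [12, 12, 15, 5, 7]
Entering loop: for num in values:

After execution: tally = 51
51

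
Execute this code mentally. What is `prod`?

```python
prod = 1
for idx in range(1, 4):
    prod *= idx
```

Let's trace through this code step by step.

Initialize: prod = 1
Entering loop: for idx in range(1, 4):

After execution: prod = 6
6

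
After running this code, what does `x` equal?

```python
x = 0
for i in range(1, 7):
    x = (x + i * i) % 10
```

Let's trace through this code step by step.

Initialize: x = 0
Entering loop: for i in range(1, 7):

After execution: x = 1
1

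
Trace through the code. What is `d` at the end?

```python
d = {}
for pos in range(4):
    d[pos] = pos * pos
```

Let's trace through this code step by step.

Initialize: d = {}
Entering loop: for pos in range(4):

After execution: d = {0: 0, 1: 1, 2: 4, 3: 9}
{0: 0, 1: 1, 2: 4, 3: 9}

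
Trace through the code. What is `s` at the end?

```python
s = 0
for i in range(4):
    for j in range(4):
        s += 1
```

Let's trace through this code step by step.

Initialize: s = 0
Entering loop: for i in range(4):

After execution: s = 16
16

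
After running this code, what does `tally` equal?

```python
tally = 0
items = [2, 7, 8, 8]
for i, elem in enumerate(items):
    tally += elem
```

Let's trace through this code step by step.

Initialize: tally = 0
Initialize: items = [2, 7, 8, 8]
Entering loop: for i, elem in enumerate(items):

After execution: tally = 25
25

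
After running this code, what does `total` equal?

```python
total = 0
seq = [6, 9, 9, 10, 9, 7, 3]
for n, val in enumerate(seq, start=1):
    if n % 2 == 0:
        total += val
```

Let's trace through this code step by step.

Initialize: total = 0
Initialize: seq = [6, 9, 9, 10, 9, 7, 3]
Entering loop: for n, val in enumerate(seq, start=1):

After execution: total = 26
26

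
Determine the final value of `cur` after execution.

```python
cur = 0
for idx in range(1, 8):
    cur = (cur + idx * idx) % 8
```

Let's trace through this code step by step.

Initialize: cur = 0
Entering loop: for idx in range(1, 8):

After execution: cur = 4
4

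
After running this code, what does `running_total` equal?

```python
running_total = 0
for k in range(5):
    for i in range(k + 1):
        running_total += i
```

Let's trace through this code step by step.

Initialize: running_total = 0
Entering loop: for k in range(5):

After execution: running_total = 20
20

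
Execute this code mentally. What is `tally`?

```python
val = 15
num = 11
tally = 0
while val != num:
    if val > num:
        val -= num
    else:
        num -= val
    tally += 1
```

Let's trace through this code step by step.

Initialize: val = 15
Initialize: num = 11
Initialize: tally = 0
Entering loop: while val != num:

After execution: tally = 6
6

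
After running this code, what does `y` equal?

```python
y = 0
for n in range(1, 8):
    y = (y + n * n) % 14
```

Let's trace through this code step by step.

Initialize: y = 0
Entering loop: for n in range(1, 8):

After execution: y = 0
0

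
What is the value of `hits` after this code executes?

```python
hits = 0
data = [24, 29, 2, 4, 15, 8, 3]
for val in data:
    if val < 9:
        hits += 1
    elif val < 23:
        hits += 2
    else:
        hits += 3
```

Let's trace through this code step by step.

Initialize: hits = 0
Initialize: data = [24, 29, 2, 4, 15, 8, 3]
Entering loop: for val in data:

After execution: hits = 12
12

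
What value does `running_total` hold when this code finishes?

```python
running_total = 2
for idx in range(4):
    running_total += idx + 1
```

Let's trace through this code step by step.

Initialize: running_total = 2
Entering loop: for idx in range(4):

After execution: running_total = 12
12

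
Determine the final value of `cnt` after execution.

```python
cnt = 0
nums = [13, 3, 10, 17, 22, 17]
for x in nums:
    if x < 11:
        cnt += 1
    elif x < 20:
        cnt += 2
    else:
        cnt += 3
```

Let's trace through this code step by step.

Initialize: cnt = 0
Initialize: nums = [13, 3, 10, 17, 22, 17]
Entering loop: for x in nums:

After execution: cnt = 11
11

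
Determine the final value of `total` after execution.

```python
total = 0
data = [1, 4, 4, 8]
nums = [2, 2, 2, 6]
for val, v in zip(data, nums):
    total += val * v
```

Let's trace through this code step by step.

Initialize: total = 0
Initialize: data = [1, 4, 4, 8]
Initialize: nums = [2, 2, 2, 6]
Entering loop: for val, v in zip(data, nums):

After execution: total = 66
66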